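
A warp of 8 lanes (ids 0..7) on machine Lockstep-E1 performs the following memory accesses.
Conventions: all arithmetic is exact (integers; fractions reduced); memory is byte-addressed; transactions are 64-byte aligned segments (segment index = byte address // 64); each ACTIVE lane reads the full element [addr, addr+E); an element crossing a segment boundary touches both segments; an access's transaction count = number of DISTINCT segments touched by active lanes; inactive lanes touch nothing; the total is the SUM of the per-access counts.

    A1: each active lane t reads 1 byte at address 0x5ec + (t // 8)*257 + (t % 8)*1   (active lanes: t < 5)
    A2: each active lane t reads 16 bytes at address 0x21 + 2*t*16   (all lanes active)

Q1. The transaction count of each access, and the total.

A1: 1 transaction
A2: 5 transactions

Answer: 1,5; total 6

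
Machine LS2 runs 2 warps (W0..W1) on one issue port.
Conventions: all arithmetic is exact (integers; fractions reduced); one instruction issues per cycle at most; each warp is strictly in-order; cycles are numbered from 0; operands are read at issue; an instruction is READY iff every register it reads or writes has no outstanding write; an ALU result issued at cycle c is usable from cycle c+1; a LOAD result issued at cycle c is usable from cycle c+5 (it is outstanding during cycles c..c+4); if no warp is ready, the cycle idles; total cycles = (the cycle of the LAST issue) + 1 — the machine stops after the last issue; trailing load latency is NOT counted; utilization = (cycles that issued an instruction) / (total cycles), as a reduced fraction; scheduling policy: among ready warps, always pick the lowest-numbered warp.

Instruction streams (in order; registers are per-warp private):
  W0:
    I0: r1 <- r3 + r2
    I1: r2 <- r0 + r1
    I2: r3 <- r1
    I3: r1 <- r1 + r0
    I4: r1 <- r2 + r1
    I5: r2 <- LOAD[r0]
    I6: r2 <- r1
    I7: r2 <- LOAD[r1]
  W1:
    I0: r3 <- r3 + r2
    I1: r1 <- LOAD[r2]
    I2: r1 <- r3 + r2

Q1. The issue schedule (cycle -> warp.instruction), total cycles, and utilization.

cycle 0: W0.I0
cycle 1: W0.I1
cycle 2: W0.I2
cycle 3: W0.I3
cycle 4: W0.I4
cycle 5: W0.I5
cycle 6: W1.I0
cycle 7: W1.I1
cycle 8: idle
cycle 9: idle
cycle 10: W0.I6
cycle 11: W0.I7
cycle 12: W1.I2

Answer: 13 cycles, utilization 11/13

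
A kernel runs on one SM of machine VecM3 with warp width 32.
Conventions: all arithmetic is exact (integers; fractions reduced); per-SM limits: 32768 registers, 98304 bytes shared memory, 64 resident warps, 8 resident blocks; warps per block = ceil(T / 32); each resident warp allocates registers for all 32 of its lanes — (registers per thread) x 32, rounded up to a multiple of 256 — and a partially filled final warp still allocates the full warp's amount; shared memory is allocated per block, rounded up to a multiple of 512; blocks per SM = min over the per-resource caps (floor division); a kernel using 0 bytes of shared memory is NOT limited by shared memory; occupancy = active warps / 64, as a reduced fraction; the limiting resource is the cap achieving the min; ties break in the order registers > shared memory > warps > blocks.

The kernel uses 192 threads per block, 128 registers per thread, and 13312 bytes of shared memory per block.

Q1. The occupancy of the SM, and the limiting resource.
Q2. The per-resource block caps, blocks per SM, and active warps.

Answer: occupancy 3/32, limited by registers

registers: 1 block
shared memory: 7 blocks
warps: 10 blocks
blocks: 8 blocks

Answer: 1 block, 6 active warps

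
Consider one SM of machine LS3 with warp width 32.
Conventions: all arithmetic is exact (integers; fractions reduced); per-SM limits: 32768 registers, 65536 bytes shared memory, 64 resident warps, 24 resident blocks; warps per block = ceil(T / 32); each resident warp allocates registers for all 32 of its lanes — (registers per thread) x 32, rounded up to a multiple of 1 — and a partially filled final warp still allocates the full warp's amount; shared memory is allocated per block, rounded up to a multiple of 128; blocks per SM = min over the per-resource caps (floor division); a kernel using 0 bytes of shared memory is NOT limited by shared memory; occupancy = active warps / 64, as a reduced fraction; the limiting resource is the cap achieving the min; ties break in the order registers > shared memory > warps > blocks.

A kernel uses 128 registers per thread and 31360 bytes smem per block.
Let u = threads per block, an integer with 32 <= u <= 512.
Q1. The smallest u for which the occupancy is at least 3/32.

Answer: u = 65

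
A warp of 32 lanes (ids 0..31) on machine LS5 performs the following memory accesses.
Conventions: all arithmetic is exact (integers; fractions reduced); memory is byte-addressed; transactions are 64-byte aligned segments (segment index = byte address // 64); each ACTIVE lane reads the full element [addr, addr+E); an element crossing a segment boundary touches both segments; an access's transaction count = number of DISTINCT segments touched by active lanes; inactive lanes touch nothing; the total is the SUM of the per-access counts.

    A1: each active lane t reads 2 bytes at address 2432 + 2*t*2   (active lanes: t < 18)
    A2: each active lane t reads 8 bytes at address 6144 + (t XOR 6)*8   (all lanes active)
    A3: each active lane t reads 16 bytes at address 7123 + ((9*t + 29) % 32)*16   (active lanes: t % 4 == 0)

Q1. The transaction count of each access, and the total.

A1: 2 transactions
A2: 4 transactions
A3: 8 transactions

Answer: 2,4,8; total 14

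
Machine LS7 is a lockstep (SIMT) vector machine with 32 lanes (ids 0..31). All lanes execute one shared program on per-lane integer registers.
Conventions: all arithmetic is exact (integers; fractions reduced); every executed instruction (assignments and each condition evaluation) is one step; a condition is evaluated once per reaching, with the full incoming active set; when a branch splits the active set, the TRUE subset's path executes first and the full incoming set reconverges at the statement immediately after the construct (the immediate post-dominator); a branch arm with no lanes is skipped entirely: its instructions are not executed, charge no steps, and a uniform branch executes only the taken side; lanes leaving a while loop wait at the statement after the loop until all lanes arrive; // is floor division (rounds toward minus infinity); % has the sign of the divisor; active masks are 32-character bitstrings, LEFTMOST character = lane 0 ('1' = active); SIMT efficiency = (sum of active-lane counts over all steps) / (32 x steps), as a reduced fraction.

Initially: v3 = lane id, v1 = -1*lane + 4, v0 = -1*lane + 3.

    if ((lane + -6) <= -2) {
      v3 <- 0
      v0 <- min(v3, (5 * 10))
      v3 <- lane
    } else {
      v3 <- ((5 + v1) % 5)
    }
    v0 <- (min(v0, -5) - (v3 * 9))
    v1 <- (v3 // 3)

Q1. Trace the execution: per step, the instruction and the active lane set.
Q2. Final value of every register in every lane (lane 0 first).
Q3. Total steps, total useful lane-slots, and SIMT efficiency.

step 0: eval ((lane + -6) <= -2)     11111111111111111111111111111111
step 1: v3 <- 0                      11111000000000000000000000000000
step 2: v0 <- min(v3, (5 * 10))      11111000000000000000000000000000
step 3: v3 <- lane                   11111000000000000000000000000000
step 4: v3 <- ((5 + v1) % 5)         00000111111111111111111111111111
step 5: v0 <- (min(v0, -5) - (v3 * 9)) 11111111111111111111111111111111
step 6: v1 <- (v3 // 3)              11111111111111111111111111111111

Answer: 7 steps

v3: 0,1,2,3,4,4,3,2,1,0,4,3,2,1,0,4,3,2,1,0,4,3,2,1,0,4,3,2,1,0,4,3
v1: 0,0,0,1,1,1,1,0,0,0,1,1,0,0,0,1,1,0,0,0,1,1,0,0,0,1,1,0,0,0,1,1
v0: -5,-14,-23,-32,-41,-41,-32,-23,-14,-6,-43,-35,-27,-19,-11,-48,-40,-32,-24,-16,-53,-45,-37,-29,-21,-58,-50,-42,-34,-26,-63,-55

steps = 7; useful = 138; efficiency = 138/224 = 69/112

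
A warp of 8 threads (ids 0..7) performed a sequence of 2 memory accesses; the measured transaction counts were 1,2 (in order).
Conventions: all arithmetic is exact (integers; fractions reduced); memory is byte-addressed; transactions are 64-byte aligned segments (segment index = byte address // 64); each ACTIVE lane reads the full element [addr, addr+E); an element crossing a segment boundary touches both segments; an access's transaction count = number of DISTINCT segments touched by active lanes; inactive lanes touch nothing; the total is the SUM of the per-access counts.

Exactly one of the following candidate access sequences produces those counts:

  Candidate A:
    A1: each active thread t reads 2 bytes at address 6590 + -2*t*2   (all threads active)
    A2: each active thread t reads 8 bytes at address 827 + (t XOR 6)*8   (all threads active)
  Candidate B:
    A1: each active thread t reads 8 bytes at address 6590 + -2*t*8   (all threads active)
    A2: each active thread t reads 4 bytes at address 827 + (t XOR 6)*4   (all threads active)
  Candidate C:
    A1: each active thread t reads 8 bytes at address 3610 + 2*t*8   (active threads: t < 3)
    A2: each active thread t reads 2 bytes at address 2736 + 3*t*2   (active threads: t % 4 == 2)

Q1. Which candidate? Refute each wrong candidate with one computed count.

B: A1 gives 3 transactions, not 1
C: A1 gives 2 transactions, not 1
A: all counts match (1,2)

Answer: A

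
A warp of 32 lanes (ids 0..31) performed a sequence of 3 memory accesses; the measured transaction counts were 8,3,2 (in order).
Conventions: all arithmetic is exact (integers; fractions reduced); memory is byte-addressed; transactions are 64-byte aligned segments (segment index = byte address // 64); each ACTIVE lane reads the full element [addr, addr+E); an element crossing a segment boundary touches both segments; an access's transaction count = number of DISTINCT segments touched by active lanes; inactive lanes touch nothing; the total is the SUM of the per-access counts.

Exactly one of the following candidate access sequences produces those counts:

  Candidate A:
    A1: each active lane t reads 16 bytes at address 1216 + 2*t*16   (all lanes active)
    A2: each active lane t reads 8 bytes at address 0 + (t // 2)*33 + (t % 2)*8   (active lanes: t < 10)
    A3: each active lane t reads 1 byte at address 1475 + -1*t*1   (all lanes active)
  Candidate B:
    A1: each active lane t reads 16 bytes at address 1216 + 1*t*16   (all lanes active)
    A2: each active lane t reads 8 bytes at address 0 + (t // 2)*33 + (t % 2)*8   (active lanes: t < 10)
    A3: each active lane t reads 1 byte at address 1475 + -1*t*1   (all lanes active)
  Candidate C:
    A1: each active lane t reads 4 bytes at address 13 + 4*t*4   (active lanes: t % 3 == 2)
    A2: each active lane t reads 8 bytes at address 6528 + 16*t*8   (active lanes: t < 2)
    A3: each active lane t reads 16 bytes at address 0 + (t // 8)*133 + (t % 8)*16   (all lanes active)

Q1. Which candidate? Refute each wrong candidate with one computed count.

A: A1 gives 16 transactions, not 8
C: A2 gives 2 transactions, not 3
B: all counts match (8,3,2)

Answer: B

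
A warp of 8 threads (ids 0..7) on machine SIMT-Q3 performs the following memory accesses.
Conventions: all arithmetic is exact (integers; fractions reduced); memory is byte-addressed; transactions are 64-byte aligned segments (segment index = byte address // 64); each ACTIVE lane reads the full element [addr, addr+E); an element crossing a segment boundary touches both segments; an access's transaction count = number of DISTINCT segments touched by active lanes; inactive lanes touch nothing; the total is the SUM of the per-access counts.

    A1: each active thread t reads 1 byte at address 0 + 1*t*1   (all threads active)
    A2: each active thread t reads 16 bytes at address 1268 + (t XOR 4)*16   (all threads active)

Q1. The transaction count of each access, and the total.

A1: 1 transaction
A2: 3 transactions

Answer: 1,3; total 4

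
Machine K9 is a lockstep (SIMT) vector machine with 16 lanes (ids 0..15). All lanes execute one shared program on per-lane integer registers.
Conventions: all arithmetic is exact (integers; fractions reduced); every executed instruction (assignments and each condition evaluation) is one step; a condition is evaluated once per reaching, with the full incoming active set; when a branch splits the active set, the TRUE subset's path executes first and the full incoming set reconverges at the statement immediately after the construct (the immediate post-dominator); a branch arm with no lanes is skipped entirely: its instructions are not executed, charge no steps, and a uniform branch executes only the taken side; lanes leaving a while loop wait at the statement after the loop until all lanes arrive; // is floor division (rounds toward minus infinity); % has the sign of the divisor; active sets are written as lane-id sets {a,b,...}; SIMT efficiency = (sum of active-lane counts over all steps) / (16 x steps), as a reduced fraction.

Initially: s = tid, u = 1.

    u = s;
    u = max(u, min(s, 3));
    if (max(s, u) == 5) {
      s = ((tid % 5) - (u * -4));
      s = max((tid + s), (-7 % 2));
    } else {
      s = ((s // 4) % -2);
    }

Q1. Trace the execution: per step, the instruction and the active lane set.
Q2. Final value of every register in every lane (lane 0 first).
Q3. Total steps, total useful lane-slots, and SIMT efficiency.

step 0: u <- s                       {0,1,2,3,4,5,6,7,8,9,10,11,12,13,14,15}
step 1: u <- max(u, min(s, 3))       {0,1,2,3,4,5,6,7,8,9,10,11,12,13,14,15}
step 2: eval (max(s, u) == 5)        {0,1,2,3,4,5,6,7,8,9,10,11,12,13,14,15}
step 3: s <- ((tid % 5) - (u * -4))  {5}
step 4: s <- max((tid + s), (-7 % 2)) {5}
step 5: s <- ((s // 4) % -2)         {0,1,2,3,4,6,7,8,9,10,11,12,13,14,15}

Answer: 6 steps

s: 0,0,0,0,-1,25,-1,-1,0,0,0,0,-1,-1,-1,-1
u: 0,1,2,3,4,5,6,7,8,9,10,11,12,13,14,15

steps = 6; useful = 65; efficiency = 65/96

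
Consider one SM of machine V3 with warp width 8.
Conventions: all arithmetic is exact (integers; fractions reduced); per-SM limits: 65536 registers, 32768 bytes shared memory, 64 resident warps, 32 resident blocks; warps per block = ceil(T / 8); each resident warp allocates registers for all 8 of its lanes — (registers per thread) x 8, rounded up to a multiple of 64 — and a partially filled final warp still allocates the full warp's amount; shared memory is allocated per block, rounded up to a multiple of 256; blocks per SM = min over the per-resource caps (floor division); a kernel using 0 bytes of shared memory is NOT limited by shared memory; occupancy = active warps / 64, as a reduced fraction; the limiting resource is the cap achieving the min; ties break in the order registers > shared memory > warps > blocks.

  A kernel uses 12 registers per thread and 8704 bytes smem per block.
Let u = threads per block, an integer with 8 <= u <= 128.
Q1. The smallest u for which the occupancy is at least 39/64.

Answer: u = 97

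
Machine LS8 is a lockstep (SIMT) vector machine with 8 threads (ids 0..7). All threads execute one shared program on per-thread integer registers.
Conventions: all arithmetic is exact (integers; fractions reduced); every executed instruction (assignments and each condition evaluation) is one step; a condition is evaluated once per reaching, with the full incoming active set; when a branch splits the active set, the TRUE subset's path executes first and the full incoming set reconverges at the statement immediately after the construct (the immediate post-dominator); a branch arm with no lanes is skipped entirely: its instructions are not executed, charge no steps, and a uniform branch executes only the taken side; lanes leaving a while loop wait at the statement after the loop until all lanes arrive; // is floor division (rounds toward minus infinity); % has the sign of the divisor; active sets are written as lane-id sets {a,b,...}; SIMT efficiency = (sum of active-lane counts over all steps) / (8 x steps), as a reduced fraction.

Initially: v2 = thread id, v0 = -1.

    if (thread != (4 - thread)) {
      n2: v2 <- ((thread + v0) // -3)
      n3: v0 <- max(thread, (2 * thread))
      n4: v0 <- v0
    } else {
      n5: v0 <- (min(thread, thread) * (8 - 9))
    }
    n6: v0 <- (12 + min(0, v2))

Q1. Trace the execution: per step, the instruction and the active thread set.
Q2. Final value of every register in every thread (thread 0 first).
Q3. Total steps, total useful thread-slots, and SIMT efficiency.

step 0: eval (thread != (4 - thread)) {0,1,2,3,4,5,6,7}
step 1: v2 <- ((thread + v0) // -3)  {0,1,3,4,5,6,7}
step 2: v0 <- max(thread, (2 * thread)) {0,1,3,4,5,6,7}
step 3: v0 <- v0                     {0,1,3,4,5,6,7}
step 4: v0 <- (min(thread, thread) * (8 - 9)) {2}
step 5: v0 <- (12 + min(0, v2))      {0,1,2,3,4,5,6,7}

Answer: 6 steps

v2: 0,0,2,-1,-1,-2,-2,-2
v0: 12,12,12,11,11,10,10,10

steps = 6; useful = 38; efficiency = 38/48 = 19/24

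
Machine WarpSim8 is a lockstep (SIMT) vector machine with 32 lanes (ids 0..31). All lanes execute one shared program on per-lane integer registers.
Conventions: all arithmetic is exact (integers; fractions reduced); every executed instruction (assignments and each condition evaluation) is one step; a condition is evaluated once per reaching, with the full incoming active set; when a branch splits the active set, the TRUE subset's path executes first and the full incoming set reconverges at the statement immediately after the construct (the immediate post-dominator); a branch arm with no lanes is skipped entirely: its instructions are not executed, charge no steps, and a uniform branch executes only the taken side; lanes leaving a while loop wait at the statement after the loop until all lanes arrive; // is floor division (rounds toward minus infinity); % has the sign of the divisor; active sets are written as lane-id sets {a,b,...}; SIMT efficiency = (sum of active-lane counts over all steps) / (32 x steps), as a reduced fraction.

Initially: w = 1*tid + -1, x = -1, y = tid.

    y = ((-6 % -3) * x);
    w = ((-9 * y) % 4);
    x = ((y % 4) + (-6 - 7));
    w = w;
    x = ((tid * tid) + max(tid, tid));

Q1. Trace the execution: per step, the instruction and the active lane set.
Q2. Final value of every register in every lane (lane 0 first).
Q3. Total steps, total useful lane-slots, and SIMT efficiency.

step 0: y <- ((-6 % -3) * x)         {0,1,2,3,4,5,6,7,8,9,10,11,12,13,14,15,16,17,18,19,20,21,22,23,24,25,26,27,28,29,30,31}
step 1: w <- ((-9 * y) % 4)          {0,1,2,3,4,5,6,7,8,9,10,11,12,13,14,15,16,17,18,19,20,21,22,23,24,25,26,27,28,29,30,31}
step 2: x <- ((y % 4) + (-6 - 7))    {0,1,2,3,4,5,6,7,8,9,10,11,12,13,14,15,16,17,18,19,20,21,22,23,24,25,26,27,28,29,30,31}
step 3: w <- w                       {0,1,2,3,4,5,6,7,8,9,10,11,12,13,14,15,16,17,18,19,20,21,22,23,24,25,26,27,28,29,30,31}
step 4: x <- ((tid * tid) + max(tid, tid)) {0,1,2,3,4,5,6,7,8,9,10,11,12,13,14,15,16,17,18,19,20,21,22,23,24,25,26,27,28,29,30,31}

Answer: 5 steps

w: 0,0,0,0,0,0,0,0,0,0,0,0,0,0,0,0,0,0,0,0,0,0,0,0,0,0,0,0,0,0,0,0
x: 0,2,6,12,20,30,42,56,72,90,110,132,156,182,210,240,272,306,342,380,420,462,506,552,600,650,702,756,812,870,930,992
y: 0,0,0,0,0,0,0,0,0,0,0,0,0,0,0,0,0,0,0,0,0,0,0,0,0,0,0,0,0,0,0,0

steps = 5; useful = 160; efficiency = 160/160 = 1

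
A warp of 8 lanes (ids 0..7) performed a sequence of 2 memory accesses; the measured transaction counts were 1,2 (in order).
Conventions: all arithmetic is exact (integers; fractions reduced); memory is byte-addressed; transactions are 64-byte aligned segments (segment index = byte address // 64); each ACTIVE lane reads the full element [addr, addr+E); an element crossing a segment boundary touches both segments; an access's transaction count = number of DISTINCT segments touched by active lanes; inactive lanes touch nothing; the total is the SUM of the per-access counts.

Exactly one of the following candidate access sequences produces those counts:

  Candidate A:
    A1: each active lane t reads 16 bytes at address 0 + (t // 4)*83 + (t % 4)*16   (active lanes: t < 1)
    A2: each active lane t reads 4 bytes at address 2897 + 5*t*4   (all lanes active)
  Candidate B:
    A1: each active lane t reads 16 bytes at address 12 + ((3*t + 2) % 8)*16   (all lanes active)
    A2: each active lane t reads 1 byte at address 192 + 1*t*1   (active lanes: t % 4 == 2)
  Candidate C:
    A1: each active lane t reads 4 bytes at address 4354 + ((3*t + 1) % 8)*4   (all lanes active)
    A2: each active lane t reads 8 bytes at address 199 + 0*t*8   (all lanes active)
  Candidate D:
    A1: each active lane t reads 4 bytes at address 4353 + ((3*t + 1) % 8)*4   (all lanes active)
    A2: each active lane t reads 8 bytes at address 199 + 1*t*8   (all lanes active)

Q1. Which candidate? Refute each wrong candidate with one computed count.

A: A2 gives 3 transactions, not 2
B: A1 gives 3 transactions, not 1
C: A2 gives 1 transaction, not 2
D: all counts match (1,2)

Answer: D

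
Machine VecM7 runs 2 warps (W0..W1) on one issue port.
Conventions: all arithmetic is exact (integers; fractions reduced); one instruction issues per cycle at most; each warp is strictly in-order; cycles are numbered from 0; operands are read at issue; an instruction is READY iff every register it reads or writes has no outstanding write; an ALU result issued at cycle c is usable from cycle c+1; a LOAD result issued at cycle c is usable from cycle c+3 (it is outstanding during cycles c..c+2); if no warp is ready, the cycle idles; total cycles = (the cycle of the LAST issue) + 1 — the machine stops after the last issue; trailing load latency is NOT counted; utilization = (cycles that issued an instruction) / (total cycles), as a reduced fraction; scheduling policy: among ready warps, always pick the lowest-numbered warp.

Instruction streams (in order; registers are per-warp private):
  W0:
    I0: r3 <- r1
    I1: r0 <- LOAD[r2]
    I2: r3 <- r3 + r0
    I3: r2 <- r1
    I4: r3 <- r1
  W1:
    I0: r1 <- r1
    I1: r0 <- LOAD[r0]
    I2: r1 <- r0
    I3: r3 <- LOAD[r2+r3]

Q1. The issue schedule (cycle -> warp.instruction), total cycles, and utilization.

cycle 0: W0.I0
cycle 1: W0.I1
cycle 2: W1.I0
cycle 3: W1.I1
cycle 4: W0.I2
cycle 5: W0.I3
cycle 6: W0.I4
cycle 7: W1.I2
cycle 8: W1.I3

Answer: 9 cycles, utilization 1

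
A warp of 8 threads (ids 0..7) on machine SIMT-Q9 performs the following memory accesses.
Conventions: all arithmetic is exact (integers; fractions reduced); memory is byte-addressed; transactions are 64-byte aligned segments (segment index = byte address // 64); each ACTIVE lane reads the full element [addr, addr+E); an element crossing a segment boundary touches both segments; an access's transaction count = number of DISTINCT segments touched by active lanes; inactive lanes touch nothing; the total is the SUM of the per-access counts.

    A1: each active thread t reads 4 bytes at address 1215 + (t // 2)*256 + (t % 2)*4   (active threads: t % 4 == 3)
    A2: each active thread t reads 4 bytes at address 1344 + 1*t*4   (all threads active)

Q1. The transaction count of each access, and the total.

A1: 2 transactions
A2: 1 transaction

Answer: 2,1; total 3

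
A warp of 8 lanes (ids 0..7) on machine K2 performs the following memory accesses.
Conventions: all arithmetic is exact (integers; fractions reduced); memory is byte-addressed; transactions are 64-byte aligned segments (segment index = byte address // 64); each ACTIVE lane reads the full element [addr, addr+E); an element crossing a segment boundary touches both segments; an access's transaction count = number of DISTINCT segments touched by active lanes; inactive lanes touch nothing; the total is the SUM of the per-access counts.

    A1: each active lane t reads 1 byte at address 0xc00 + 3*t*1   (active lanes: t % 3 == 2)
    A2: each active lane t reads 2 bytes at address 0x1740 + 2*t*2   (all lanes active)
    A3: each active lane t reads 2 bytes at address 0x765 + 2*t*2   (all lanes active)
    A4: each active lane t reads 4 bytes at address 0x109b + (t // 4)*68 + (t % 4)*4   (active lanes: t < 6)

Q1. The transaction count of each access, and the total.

A1: 1 transaction
A2: 1 transaction
A3: 2 transactions
A4: 2 transactions

Answer: 1,1,2,2; total 6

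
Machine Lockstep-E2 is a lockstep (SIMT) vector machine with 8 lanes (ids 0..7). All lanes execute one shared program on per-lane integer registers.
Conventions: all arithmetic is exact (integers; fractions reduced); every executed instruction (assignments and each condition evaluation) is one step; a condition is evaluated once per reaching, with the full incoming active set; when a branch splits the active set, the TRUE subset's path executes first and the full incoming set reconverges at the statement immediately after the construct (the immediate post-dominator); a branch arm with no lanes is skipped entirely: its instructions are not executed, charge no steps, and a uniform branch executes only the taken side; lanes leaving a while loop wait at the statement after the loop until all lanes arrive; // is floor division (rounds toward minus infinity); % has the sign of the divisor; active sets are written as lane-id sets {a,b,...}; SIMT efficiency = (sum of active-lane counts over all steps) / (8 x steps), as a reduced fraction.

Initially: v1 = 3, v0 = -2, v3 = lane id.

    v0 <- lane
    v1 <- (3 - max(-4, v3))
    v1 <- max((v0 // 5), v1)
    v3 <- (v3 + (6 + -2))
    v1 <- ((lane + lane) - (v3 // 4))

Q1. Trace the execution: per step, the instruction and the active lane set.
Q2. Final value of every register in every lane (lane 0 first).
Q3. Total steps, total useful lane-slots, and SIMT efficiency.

step 0: v0 <- lane                   {0,1,2,3,4,5,6,7}
step 1: v1 <- (3 - max(-4, v3))      {0,1,2,3,4,5,6,7}
step 2: v1 <- max((v0 // 5), v1)     {0,1,2,3,4,5,6,7}
step 3: v3 <- (v3 + (6 + -2))        {0,1,2,3,4,5,6,7}
step 4: v1 <- ((lane + lane) - (v3 // 4)) {0,1,2,3,4,5,6,7}

Answer: 5 steps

v1: -1,1,3,5,6,8,10,12
v0: 0,1,2,3,4,5,6,7
v3: 4,5,6,7,8,9,10,11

steps = 5; useful = 40; efficiency = 40/40 = 1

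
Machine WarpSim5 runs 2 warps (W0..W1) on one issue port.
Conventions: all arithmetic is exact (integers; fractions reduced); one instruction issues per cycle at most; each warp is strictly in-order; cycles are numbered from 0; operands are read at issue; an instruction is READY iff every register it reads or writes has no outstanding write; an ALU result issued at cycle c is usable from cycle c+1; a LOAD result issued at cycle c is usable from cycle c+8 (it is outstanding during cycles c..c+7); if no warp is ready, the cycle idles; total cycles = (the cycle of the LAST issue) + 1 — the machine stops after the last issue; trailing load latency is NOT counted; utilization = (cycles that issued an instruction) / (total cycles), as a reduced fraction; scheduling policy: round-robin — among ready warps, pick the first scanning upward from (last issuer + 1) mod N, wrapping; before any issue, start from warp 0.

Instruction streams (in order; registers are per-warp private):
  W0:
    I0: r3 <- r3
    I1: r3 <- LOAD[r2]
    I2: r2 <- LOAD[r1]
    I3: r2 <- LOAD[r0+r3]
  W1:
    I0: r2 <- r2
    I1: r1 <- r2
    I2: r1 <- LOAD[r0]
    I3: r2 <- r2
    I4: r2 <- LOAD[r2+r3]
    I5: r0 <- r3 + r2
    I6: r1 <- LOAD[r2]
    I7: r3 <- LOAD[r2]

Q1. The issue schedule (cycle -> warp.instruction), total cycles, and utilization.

cycle 0: W0.I0
cycle 1: W1.I0
cycle 2: W0.I1
cycle 3: W1.I1
cycle 4: W0.I2
cycle 5: W1.I2
cycle 6: W1.I3
cycle 7: W1.I4
cycle 8: idle
cycle 9: idle
cycle 10: idle
cycle 11: idle
cycle 12: W0.I3
cycle 13: idle
cycle 14: idle
cycle 15: W1.I5
cycle 16: W1.I6
cycle 17: W1.I7

Answer: 18 cycles, utilization 2/3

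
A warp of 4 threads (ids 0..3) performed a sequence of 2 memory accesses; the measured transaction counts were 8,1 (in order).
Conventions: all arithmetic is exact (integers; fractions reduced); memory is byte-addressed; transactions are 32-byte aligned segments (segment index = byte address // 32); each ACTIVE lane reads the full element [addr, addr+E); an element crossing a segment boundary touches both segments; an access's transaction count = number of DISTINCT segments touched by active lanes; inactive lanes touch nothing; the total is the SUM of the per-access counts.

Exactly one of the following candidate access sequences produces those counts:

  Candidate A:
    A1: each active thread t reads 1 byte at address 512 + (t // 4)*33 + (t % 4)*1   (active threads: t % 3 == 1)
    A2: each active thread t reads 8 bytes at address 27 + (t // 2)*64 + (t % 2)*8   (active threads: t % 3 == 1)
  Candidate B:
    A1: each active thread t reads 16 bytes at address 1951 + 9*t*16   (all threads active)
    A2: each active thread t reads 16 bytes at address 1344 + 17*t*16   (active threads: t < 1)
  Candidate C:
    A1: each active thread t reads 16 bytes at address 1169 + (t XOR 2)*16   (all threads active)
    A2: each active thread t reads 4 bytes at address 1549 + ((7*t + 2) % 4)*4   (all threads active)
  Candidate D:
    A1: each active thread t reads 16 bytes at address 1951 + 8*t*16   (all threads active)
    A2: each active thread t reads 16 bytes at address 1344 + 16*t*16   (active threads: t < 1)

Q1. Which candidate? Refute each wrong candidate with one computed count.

A: A1 gives 1 transaction, not 8
B: A1 gives 6 transactions, not 8
C: A1 gives 3 transactions, not 8
D: all counts match (8,1)

Answer: D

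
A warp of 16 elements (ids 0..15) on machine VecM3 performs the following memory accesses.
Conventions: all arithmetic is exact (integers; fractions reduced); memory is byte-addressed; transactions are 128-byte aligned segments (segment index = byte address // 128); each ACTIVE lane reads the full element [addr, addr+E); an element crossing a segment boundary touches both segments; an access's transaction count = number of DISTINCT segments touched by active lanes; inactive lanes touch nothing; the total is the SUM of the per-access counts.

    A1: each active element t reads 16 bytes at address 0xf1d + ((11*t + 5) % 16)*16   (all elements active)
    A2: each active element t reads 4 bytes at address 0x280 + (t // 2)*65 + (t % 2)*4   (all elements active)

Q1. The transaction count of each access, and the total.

A1: 3 transactions
A2: 4 transactions

Answer: 3,4; total 7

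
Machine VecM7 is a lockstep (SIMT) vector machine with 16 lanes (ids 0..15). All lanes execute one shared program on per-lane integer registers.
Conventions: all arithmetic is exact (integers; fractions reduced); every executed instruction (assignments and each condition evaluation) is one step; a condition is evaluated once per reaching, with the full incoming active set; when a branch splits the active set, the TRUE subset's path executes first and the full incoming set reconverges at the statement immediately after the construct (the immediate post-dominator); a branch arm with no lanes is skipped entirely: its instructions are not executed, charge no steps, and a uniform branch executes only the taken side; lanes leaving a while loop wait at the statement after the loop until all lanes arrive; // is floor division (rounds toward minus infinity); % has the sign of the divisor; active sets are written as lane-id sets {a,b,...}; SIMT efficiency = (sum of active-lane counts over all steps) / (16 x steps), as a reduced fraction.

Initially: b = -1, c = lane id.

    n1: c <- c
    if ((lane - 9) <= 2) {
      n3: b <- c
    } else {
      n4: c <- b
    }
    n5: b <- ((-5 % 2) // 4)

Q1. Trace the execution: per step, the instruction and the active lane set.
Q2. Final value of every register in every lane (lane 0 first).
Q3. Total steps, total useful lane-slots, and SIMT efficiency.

step 0: c <- c                       {0,1,2,3,4,5,6,7,8,9,10,11,12,13,14,15}
step 1: eval ((lane - 9) <= 2)       {0,1,2,3,4,5,6,7,8,9,10,11,12,13,14,15}
step 2: b <- c                       {0,1,2,3,4,5,6,7,8,9,10,11}
step 3: c <- b                       {12,13,14,15}
step 4: b <- ((-5 % 2) // 4)         {0,1,2,3,4,5,6,7,8,9,10,11,12,13,14,15}

Answer: 5 steps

b: 0,0,0,0,0,0,0,0,0,0,0,0,0,0,0,0
c: 0,1,2,3,4,5,6,7,8,9,10,11,-1,-1,-1,-1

steps = 5; useful = 64; efficiency = 64/80 = 4/5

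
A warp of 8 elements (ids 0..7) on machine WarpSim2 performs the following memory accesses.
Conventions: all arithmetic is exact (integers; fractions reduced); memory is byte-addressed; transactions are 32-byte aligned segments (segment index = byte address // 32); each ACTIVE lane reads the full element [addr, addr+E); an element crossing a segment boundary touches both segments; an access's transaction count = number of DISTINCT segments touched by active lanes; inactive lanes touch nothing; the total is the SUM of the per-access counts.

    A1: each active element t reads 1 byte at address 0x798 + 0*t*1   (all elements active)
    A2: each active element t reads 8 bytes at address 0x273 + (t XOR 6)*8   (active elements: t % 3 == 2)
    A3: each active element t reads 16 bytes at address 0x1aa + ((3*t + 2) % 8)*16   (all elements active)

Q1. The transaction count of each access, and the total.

A1: 1 transaction
A2: 1 transaction
A3: 5 transactions

Answer: 1,1,5; total 7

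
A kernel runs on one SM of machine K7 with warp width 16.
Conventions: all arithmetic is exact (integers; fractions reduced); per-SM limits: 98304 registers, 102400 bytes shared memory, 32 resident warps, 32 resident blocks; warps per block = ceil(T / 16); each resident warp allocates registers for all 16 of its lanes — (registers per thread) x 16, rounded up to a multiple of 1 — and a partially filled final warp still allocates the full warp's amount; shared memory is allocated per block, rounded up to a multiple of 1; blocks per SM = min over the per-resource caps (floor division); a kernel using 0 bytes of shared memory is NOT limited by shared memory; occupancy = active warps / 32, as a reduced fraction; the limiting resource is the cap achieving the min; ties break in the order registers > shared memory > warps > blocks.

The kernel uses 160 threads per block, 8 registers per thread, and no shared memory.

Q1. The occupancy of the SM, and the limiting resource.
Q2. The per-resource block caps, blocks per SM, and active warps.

Answer: occupancy 15/16, limited by warps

registers: 76 blocks
shared memory: no limit (kernel uses none)
warps: 3 blocks
blocks: 32 blocks

Answer: 3 blocks, 30 active warps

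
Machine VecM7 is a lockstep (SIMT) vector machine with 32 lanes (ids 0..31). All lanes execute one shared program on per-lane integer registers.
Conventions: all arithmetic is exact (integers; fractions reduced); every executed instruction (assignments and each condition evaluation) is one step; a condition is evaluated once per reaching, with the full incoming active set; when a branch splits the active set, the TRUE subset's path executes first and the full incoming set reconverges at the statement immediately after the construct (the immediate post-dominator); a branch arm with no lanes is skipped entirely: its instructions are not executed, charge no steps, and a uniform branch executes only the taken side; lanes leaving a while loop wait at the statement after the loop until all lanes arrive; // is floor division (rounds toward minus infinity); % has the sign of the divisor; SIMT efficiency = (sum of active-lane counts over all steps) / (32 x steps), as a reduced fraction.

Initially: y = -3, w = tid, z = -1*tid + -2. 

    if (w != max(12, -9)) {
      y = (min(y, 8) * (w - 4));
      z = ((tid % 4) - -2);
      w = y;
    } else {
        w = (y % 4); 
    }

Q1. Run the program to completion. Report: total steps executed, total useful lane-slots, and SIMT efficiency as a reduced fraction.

Answer: 5 steps, 126 useful, 63/80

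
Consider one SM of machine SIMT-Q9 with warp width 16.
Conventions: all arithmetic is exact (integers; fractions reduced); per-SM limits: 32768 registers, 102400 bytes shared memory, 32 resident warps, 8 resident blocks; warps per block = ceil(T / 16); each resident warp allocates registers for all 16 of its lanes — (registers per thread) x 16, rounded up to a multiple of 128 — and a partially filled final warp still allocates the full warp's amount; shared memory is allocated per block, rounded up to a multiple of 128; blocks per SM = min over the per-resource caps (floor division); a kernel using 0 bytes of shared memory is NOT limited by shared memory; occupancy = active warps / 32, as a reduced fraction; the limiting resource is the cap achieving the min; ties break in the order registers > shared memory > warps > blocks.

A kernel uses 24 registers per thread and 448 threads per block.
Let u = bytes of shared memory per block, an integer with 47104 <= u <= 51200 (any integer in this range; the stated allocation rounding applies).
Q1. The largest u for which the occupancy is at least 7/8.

Answer: u = 51200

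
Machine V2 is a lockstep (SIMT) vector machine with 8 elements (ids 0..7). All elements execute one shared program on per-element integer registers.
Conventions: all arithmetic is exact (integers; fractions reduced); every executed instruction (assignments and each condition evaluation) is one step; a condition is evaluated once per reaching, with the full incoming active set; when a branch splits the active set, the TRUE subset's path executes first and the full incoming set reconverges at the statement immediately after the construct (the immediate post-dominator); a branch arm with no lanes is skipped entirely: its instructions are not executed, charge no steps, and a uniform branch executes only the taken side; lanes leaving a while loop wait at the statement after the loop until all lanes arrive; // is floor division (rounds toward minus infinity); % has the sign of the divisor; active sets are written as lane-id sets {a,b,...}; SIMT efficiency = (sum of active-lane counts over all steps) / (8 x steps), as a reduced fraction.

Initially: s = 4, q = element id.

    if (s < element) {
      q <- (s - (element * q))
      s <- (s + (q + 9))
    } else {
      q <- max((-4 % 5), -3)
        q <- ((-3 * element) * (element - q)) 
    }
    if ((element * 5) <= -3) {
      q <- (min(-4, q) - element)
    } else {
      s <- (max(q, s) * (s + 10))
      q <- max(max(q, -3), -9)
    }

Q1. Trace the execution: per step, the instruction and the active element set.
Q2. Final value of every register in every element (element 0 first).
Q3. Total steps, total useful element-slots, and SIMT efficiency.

step 0: eval (s < element)           {0,1,2,3,4,5,6,7}
step 1: q <- (s - (element * q))     {5,6,7}
step 2: s <- (s + (q + 9))           {5,6,7}
step 3: q <- max((-4 % 5), -3)       {0,1,2,3,4}
step 4: q <- ((-3 * element) * (element - q)) {0,1,2,3,4}
step 5: eval ((element * 5) <= -3)   {0,1,2,3,4,5,6,7}
step 6: s <- (max(q, s) * (s + 10))  {0,1,2,3,4,5,6,7}
step 7: q <- max(max(q, -3), -9)     {0,1,2,3,4,5,6,7}

Answer: 8 steps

s: 56,56,56,56,56,-16,171,704
q: 0,0,-3,-3,-3,-3,-3,-3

steps = 8; useful = 48; efficiency = 48/64 = 3/4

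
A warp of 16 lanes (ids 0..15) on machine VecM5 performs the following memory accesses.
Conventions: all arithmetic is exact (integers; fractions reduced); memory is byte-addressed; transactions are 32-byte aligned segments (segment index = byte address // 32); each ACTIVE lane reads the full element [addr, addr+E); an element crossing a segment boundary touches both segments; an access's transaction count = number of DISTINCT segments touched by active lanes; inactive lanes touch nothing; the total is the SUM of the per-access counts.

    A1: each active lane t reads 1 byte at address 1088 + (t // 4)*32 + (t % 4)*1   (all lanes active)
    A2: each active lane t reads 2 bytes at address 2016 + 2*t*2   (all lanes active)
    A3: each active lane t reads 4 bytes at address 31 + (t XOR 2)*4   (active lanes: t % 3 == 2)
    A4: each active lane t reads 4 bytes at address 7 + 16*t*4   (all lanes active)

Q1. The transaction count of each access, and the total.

A1: 4 transactions
A2: 2 transactions
A3: 3 transactions
A4: 16 transactions

Answer: 4,2,3,16; total 25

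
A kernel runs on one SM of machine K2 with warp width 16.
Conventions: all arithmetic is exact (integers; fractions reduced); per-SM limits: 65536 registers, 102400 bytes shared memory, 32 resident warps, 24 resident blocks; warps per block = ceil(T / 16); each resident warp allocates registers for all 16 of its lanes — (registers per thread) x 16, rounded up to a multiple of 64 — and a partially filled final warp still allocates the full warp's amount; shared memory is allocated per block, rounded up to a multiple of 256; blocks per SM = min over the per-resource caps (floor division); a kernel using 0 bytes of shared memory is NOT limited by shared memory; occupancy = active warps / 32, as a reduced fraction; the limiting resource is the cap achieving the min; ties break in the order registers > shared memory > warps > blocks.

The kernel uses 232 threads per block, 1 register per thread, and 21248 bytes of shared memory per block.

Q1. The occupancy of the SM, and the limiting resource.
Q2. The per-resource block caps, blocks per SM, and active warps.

Answer: occupancy 15/16, limited by warps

registers: 68 blocks
shared memory: 4 blocks
warps: 2 blocks
blocks: 24 blocks

Answer: 2 blocks, 30 active warps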